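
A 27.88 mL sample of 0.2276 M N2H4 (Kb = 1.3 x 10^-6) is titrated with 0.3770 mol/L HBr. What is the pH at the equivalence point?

4.48

n(N2H4) = 0.2276 x 0.02788 = 0.006345 mol; V(HBr) at equivalence = 0.006345/0.3770 = 0.01683 L.
At equivalence the base is fully converted to N2H5+; total volume = 0.04471 L, so [N2H5+] = 0.006345/0.04471 = 0.1419 M.
Ka(N2H5+) = Kw/Kb = 1.0e-14 / 1.3 x 10^-6 = 7.69e-9.
[H^+] = sqrt(Ka x [N2H5+]) = sqrt(7.69e-9 x 0.1419) = 3.30e-5 M.
pH = -log(3.30e-5) = 4.48.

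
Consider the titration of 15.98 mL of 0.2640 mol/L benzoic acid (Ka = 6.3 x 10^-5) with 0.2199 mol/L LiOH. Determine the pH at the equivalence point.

n(C6H5COOH) = 0.2640 x 0.01598 = 0.004219 mol; V(LiOH) at equivalence = 0.004219/0.2199 = 0.01918 L.
At equivalence all the acid is converted to C6H5COO-; total volume = 0.01598 + 0.01918 = 0.03516 L, so [C6H5COO-] = 0.004219/0.03516 = 0.1200 M.
Kb = Kw/Ka = 1.0e-14 / 6.3 x 10^-5 = 1.59e-10.
[OH^-] = sqrt(Kb x [C6H5COO-]) = sqrt(1.59e-10 x 0.1200) = 4.36e-6 M.
pOH = 5.36, so pH = 14.00 - 5.36 = 8.64.

8.64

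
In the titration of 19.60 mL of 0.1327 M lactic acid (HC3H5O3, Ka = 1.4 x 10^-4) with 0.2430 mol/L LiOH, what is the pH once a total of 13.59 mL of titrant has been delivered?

12.32

n(acid) = 0.1327 x 0.01960 = 0.002601 mol; n(LiOH) added = 0.2430 x 0.01359 = 0.003302 mol.
Base is in excess by 0.003302 - 0.002601 = 0.0007014 mol in a total volume of 0.03319 L.
[OH^-] = 0.0007014/0.03319 = 0.02113 M, so pOH = 1.68 and pH = 14.00 - 1.68 = 12.32.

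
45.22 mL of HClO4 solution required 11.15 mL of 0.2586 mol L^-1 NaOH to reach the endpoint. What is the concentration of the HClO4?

n(NaOH) delivered = 0.2586 x 0.01115 = 0.002883 mol.
For a 1:1 reaction, n(HClO4) = 0.002883 mol.
[HClO4] = 0.002883 mol / 0.04522 L = 0.0638 M.

0.0638 M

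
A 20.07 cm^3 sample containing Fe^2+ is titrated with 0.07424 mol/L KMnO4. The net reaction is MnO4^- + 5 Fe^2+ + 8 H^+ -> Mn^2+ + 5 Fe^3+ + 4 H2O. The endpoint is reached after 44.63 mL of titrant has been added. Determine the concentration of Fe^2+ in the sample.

0.825 M

n(KMnO4) = 0.07424 x 0.04463 = 0.003313 mol.
From the balanced equation, 1 mol KMnO4 reacts with 5 mol Fe^2+, so n(Fe^2+) = 0.003313 x 5/1 = 0.01657 mol.
[Fe^2+] = 0.01657 / 0.02007 L = 0.825 M.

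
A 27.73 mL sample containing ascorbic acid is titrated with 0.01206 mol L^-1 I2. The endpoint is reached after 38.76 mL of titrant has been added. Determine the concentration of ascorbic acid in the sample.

n(I2) = 0.01206 x 0.03876 = 0.0004674 mol.
From the balanced equation, 1 mol I2 reacts with 1 mol ascorbic acid, so n(ascorbic acid) = 0.0004674 x 1/1 = 0.0004674 mol.
[ascorbic acid] = 0.0004674 / 0.02773 L = 0.0169 M.

0.0169 M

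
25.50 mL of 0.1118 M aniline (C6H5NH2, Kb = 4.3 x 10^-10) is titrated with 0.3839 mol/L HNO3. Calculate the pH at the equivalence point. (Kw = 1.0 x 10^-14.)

n(C6H5NH2) = 0.1118 x 0.02550 = 0.002851 mol; V(HNO3) at equivalence = 0.002851/0.3839 = 0.007426 L.
At equivalence the base is fully converted to C6H5NH3+; total volume = 0.03293 L, so [C6H5NH3+] = 0.002851/0.03293 = 0.08658 M.
Ka(C6H5NH3+) = Kw/Kb = 1.0e-14 / 4.3 x 10^-10 = 2.33e-5.
[H^+] = sqrt(Ka x [C6H5NH3+]) = sqrt(2.33e-5 x 0.08658) = 0.00142 M.
pH = -log(0.00142) = 2.85.

2.85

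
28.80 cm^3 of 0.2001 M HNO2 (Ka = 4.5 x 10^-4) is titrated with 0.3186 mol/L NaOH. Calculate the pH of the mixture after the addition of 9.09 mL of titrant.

3.35

Initial n(HNO2) = 0.2001 x 0.02880 = 0.005763 mol.
n(NaOH) added = 0.3186 x 0.009090 = 0.002896 mol, converting that many moles of HNO2 to NO2-.
Remaining n(HNO2) = 0.002867 mol; n(NO2-) = 0.002896 mol.
By Henderson-Hasselbalch, pH = pKa + log([A^-]/[HA]) = 3.35 + log(0.002896/0.002867) = 3.35 + (+0.00) = 3.35.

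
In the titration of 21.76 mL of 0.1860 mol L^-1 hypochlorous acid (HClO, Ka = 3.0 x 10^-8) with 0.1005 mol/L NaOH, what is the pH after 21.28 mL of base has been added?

7.57

Initial n(HClO) = 0.1860 x 0.02176 = 0.004047 mol.
n(NaOH) added = 0.1005 x 0.02128 = 0.002139 mol, converting that many moles of HClO to ClO-.
Remaining n(HClO) = 0.001909 mol; n(ClO-) = 0.002139 mol.
By Henderson-Hasselbalch, pH = pKa + log([A^-]/[HA]) = 7.52 + log(0.002139/0.001909) = 7.52 + (+0.05) = 7.57.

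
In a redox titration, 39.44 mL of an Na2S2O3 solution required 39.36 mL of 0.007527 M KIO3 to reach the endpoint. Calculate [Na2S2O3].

0.0451 M

n(KIO3) = 0.007527 x 0.03936 = 0.0002963 mol.
From the balanced equation, 1 mol KIO3 reacts with 6 mol Na2S2O3, so n(Na2S2O3) = 0.0002963 x 6/1 = 0.001778 mol.
[Na2S2O3] = 0.001778 / 0.03944 L = 0.0451 M.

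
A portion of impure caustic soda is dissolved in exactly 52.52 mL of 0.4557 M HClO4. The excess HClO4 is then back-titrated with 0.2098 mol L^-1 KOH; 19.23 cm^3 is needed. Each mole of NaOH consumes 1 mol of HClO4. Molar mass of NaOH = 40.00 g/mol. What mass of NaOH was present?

0.796 g

Total n(HClO4) added = 0.4557 x 0.05252 = 0.02393 mol.
n(KOH) used = 0.2098 x 0.01923 = 0.004034 mol, which equals the excess n(HClO4).
So n(HClO4) consumed by the sample = 0.02393 - 0.004034 = 0.01990 mol.
n(NaOH) = 0.01990 / 1 = 0.01990 mol.
mass = 0.01990 mol x 40.00 g/mol = 0.796 g.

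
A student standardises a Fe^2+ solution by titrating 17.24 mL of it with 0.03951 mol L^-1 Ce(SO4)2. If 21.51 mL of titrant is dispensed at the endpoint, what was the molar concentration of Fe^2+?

0.0493 M

n(Ce(SO4)2) = 0.03951 x 0.02151 = 0.0008499 mol.
From the balanced equation, 1 mol Ce(SO4)2 reacts with 1 mol Fe^2+, so n(Fe^2+) = 0.0008499 x 1/1 = 0.0008499 mol.
[Fe^2+] = 0.0008499 / 0.01724 L = 0.0493 M.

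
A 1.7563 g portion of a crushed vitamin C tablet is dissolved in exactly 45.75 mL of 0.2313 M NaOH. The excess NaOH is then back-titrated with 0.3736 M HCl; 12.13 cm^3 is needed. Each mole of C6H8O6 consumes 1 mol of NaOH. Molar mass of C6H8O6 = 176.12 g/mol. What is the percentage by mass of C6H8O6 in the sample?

60.7%

Total n(NaOH) added = 0.2313 x 0.04575 = 0.01058 mol.
n(HCl) used = 0.3736 x 0.01213 = 0.004532 mol, which equals the excess n(NaOH).
So n(NaOH) consumed by the sample = 0.01058 - 0.004532 = 0.006050 mol.
n(C6H8O6) = 0.006050 / 1 = 0.006050 mol.
mass C6H8O6 = 0.006050 x 176.12 = 1.066 g, so %C6H8O6 = 1.066/1.7563 x 100 = 60.7%.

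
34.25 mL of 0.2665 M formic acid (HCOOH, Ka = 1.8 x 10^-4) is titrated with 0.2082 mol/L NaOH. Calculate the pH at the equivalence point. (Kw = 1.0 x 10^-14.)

8.41

n(HCOOH) = 0.2665 x 0.03425 = 0.009128 mol; V(NaOH) at equivalence = 0.009128/0.2082 = 0.04384 L.
At equivalence all the acid is converted to HCOO-; total volume = 0.03425 + 0.04384 = 0.07809 L, so [HCOO-] = 0.009128/0.07809 = 0.1169 M.
Kb = Kw/Ka = 1.0e-14 / 1.8 x 10^-4 = 5.56e-11.
[OH^-] = sqrt(Kb x [HCOO-]) = sqrt(5.56e-11 x 0.1169) = 2.55e-6 M.
pOH = 5.59, so pH = 14.00 - 5.59 = 8.41.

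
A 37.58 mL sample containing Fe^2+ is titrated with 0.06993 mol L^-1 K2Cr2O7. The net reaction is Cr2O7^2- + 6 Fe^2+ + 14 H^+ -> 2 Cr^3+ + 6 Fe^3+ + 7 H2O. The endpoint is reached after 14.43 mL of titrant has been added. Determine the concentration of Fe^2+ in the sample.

n(K2Cr2O7) = 0.06993 x 0.01443 = 0.001009 mol.
From the balanced equation, 1 mol K2Cr2O7 reacts with 6 mol Fe^2+, so n(Fe^2+) = 0.001009 x 6/1 = 0.006055 mol.
[Fe^2+] = 0.006055 / 0.03758 L = 0.161 M.

0.161 M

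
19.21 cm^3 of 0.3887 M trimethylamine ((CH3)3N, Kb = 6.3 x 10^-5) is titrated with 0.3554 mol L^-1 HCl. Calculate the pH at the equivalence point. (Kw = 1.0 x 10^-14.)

5.27

n((CH3)3N) = 0.3887 x 0.01921 = 0.007467 mol; V(HCl) at equivalence = 0.007467/0.3554 = 0.02101 L.
At equivalence the base is fully converted to (CH3)3NH+; total volume = 0.04022 L, so [(CH3)3NH+] = 0.007467/0.04022 = 0.1857 M.
Ka((CH3)3NH+) = Kw/Kb = 1.0e-14 / 6.3 x 10^-5 = 1.59e-10.
[H^+] = sqrt(Ka x [(CH3)3NH+]) = sqrt(1.59e-10 x 0.1857) = 5.43e-6 M.
pH = -log(5.43e-6) = 5.27.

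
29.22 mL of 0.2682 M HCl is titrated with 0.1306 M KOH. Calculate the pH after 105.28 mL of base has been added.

n(acid) = 0.2682 x 0.02922 = 0.007837 mol; n(KOH) added = 0.1306 x 0.1053 = 0.01375 mol.
Base is in excess by 0.01375 - 0.007837 = 0.005913 mol in a total volume of 0.1345 L.
[OH^-] = 0.005913/0.1345 = 0.04396 M, so pOH = 1.36 and pH = 14.00 - 1.36 = 12.64.

12.64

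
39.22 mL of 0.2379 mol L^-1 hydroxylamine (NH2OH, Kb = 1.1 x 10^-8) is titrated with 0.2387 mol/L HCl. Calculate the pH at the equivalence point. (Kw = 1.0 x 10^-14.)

n(NH2OH) = 0.2379 x 0.03922 = 0.009330 mol; V(HCl) at equivalence = 0.009330/0.2387 = 0.03909 L.
At equivalence the base is fully converted to NH3OH+; total volume = 0.07831 L, so [NH3OH+] = 0.009330/0.07831 = 0.1191 M.
Ka(NH3OH+) = Kw/Kb = 1.0e-14 / 1.1 x 10^-8 = 9.09e-7.
[H^+] = sqrt(Ka x [NH3OH+]) = sqrt(9.09e-7 x 0.1191) = 0.000329 M.
pH = -log(0.000329) = 3.48.

3.48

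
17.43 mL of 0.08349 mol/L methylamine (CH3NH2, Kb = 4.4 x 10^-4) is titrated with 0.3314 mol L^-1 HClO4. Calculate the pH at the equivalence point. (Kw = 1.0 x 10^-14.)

n(CH3NH2) = 0.08349 x 0.01743 = 0.001455 mol; V(HClO4) at equivalence = 0.001455/0.3314 = 0.004391 L.
At equivalence the base is fully converted to CH3NH3+; total volume = 0.02182 L, so [CH3NH3+] = 0.001455/0.02182 = 0.06669 M.
Ka(CH3NH3+) = Kw/Kb = 1.0e-14 / 4.4 x 10^-4 = 2.27e-11.
[H^+] = sqrt(Ka x [CH3NH3+]) = sqrt(2.27e-11 x 0.06669) = 1.23e-6 M.
pH = -log(1.23e-6) = 5.91.

5.91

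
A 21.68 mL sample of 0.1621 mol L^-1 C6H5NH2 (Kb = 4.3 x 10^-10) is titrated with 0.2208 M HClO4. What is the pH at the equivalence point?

2.83

n(C6H5NH2) = 0.1621 x 0.02168 = 0.003514 mol; V(HClO4) at equivalence = 0.003514/0.2208 = 0.01592 L.
At equivalence the base is fully converted to C6H5NH3+; total volume = 0.03760 L, so [C6H5NH3+] = 0.003514/0.03760 = 0.09348 M.
Ka(C6H5NH3+) = Kw/Kb = 1.0e-14 / 4.3 x 10^-10 = 2.33e-5.
[H^+] = sqrt(Ka x [C6H5NH3+]) = sqrt(2.33e-5 x 0.09348) = 0.00147 M.
pH = -log(0.00147) = 2.83.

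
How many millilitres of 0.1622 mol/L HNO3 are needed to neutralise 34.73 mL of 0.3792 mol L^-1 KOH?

81.2 mL

n(KOH) = 0.3792 mol/L x 0.03473 L = 0.01317 mol.
At equivalence n(HNO3) = n(KOH) = 0.01317 mol.
V(HNO3) = 0.01317 / 0.1622 = 0.08119 L = 81.2 mL.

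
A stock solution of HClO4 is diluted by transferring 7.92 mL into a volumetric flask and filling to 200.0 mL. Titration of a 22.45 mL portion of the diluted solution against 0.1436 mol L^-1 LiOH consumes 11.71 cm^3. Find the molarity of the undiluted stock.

n(LiOH) = 0.1436 x 0.01171 = 0.001682 mol.
n(HClO4) in the aliquot = 0.001682 mol.
[diluted HClO4] = 0.001682 / 0.02245 = 0.07490 M.
Dilution factor = 200.0/7.920 = 25.25, so [stock] = 0.07490 x 25.25 = 1.89 M.

1.89 M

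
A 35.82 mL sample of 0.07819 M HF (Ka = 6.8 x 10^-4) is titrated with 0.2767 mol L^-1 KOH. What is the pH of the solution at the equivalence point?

7.98

n(HF) = 0.07819 x 0.03582 = 0.002801 mol; V(KOH) at equivalence = 0.002801/0.2767 = 0.01012 L.
At equivalence all the acid is converted to F-; total volume = 0.03582 + 0.01012 = 0.04594 L, so [F-] = 0.002801/0.04594 = 0.06096 M.
Kb = Kw/Ka = 1.0e-14 / 6.8 x 10^-4 = 1.47e-11.
[OH^-] = sqrt(Kb x [F-]) = sqrt(1.47e-11 x 0.06096) = 9.47e-7 M.
pOH = 6.02, so pH = 14.00 - 6.02 = 7.98.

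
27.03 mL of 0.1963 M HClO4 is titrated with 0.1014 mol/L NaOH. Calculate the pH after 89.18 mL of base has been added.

n(acid) = 0.1963 x 0.02703 = 0.005306 mol; n(NaOH) added = 0.1014 x 0.08918 = 0.009043 mol.
Base is in excess by 0.009043 - 0.005306 = 0.003737 mol in a total volume of 0.1162 L.
[OH^-] = 0.003737/0.1162 = 0.03216 M, so pOH = 1.49 and pH = 14.00 - 1.49 = 12.51.

12.51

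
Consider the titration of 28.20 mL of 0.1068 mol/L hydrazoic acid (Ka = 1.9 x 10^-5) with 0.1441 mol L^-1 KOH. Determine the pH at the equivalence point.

8.75

n(HN3) = 0.1068 x 0.02820 = 0.003012 mol; V(KOH) at equivalence = 0.003012/0.1441 = 0.02090 L.
At equivalence all the acid is converted to N3-; total volume = 0.02820 + 0.02090 = 0.04910 L, so [N3-] = 0.003012/0.04910 = 0.06134 M.
Kb = Kw/Ka = 1.0e-14 / 1.9 x 10^-5 = 5.26e-10.
[OH^-] = sqrt(Kb x [N3-]) = sqrt(5.26e-10 x 0.06134) = 5.68e-6 M.
pOH = 5.25, so pH = 14.00 - 5.25 = 8.75.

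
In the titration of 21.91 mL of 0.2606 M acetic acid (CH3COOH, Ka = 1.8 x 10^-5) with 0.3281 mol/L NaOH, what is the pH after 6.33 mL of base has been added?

4.50

Initial n(CH3COOH) = 0.2606 x 0.02191 = 0.005710 mol.
n(NaOH) added = 0.3281 x 0.006330 = 0.002077 mol, converting that many moles of CH3COOH to CH3COO-.
Remaining n(CH3COOH) = 0.003633 mol; n(CH3COO-) = 0.002077 mol.
By Henderson-Hasselbalch, pH = pKa + log([A^-]/[HA]) = 4.74 + log(0.002077/0.003633) = 4.74 + (-0.24) = 4.50.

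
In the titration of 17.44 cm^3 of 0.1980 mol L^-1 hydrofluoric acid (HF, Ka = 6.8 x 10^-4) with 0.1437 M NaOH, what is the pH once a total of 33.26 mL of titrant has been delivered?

12.42

n(acid) = 0.1980 x 0.01744 = 0.003453 mol; n(NaOH) added = 0.1437 x 0.03326 = 0.004779 mol.
Base is in excess by 0.004779 - 0.003453 = 0.001326 mol in a total volume of 0.05070 L.
[OH^-] = 0.001326/0.05070 = 0.02616 M, so pOH = 1.58 and pH = 14.00 - 1.58 = 12.42.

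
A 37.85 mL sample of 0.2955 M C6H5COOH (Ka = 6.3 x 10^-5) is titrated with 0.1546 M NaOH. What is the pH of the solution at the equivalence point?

n(C6H5COOH) = 0.2955 x 0.03785 = 0.01118 mol; V(NaOH) at equivalence = 0.01118/0.1546 = 0.07235 L.
At equivalence all the acid is converted to C6H5COO-; total volume = 0.03785 + 0.07235 = 0.1102 L, so [C6H5COO-] = 0.01118/0.1102 = 0.1015 M.
Kb = Kw/Ka = 1.0e-14 / 6.3 x 10^-5 = 1.59e-10.
[OH^-] = sqrt(Kb x [C6H5COO-]) = sqrt(1.59e-10 x 0.1015) = 4.01e-6 M.
pOH = 5.40, so pH = 14.00 - 5.40 = 8.60.

8.60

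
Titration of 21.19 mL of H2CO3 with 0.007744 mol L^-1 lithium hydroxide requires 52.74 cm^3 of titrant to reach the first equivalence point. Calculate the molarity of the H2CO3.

0.0193 M

n(LiOH) = 0.007744 x 0.05274 = 0.0004084 mol.
At the first equivalence point, 1 mol OH^- react per mol H2CO3, so n(H2CO3) = 0.0004084 / 1 = 0.0004084 mol.
[H2CO3] = 0.0004084 / 0.02119 L = 0.0193 M.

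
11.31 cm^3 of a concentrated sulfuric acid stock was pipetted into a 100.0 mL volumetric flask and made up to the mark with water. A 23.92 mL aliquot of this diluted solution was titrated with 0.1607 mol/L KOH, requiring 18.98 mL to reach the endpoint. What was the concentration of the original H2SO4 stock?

n(KOH) = 0.1607 x 0.01898 = 0.003050 mol.
n(H2SO4) in the aliquot = 0.003050 x 1/2 = 0.001525 mol.
[diluted H2SO4] = 0.001525 / 0.02392 = 0.06376 M.
Dilution factor = 100.0/11.31 = 8.842, so [stock] = 0.06376 x 8.842 = 0.564 M.

0.564 M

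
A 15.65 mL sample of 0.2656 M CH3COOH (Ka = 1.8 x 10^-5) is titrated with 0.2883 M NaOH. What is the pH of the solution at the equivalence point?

8.94

n(CH3COOH) = 0.2656 x 0.01565 = 0.004157 mol; V(NaOH) at equivalence = 0.004157/0.2883 = 0.01442 L.
At equivalence all the acid is converted to CH3COO-; total volume = 0.01565 + 0.01442 = 0.03007 L, so [CH3COO-] = 0.004157/0.03007 = 0.1382 M.
Kb = Kw/Ka = 1.0e-14 / 1.8 x 10^-5 = 5.56e-10.
[OH^-] = sqrt(Kb x [CH3COO-]) = sqrt(5.56e-10 x 0.1382) = 8.76e-6 M.
pOH = 5.06, so pH = 14.00 - 5.06 = 8.94.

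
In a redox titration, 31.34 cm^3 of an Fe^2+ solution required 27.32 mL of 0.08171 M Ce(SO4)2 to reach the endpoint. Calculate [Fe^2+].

0.0712 M

n(Ce(SO4)2) = 0.08171 x 0.02732 = 0.002232 mol.
From the balanced equation, 1 mol Ce(SO4)2 reacts with 1 mol Fe^2+, so n(Fe^2+) = 0.002232 x 1/1 = 0.002232 mol.
[Fe^2+] = 0.002232 / 0.03134 L = 0.0712 M.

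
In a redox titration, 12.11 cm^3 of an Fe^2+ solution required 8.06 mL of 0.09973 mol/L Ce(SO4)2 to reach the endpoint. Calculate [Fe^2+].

n(Ce(SO4)2) = 0.09973 x 0.008060 = 0.0008038 mol.
From the balanced equation, 1 mol Ce(SO4)2 reacts with 1 mol Fe^2+, so n(Fe^2+) = 0.0008038 x 1/1 = 0.0008038 mol.
[Fe^2+] = 0.0008038 / 0.01211 L = 0.0664 M.

0.0664 M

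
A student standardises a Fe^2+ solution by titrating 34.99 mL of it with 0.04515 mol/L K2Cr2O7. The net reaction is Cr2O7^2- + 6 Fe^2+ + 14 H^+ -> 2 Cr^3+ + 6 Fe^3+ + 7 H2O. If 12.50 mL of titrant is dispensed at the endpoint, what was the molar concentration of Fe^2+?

n(K2Cr2O7) = 0.04515 x 0.01250 = 0.0005644 mol.
From the balanced equation, 1 mol K2Cr2O7 reacts with 6 mol Fe^2+, so n(Fe^2+) = 0.0005644 x 6/1 = 0.003386 mol.
[Fe^2+] = 0.003386 / 0.03499 L = 0.0968 M.

0.0968 M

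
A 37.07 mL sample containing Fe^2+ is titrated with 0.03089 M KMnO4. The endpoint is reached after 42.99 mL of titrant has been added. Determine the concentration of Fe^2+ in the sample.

n(KMnO4) = 0.03089 x 0.04299 = 0.001328 mol.
From the balanced equation, 1 mol KMnO4 reacts with 5 mol Fe^2+, so n(Fe^2+) = 0.001328 x 5/1 = 0.006640 mol.
[Fe^2+] = 0.006640 / 0.03707 L = 0.179 M.

0.179 M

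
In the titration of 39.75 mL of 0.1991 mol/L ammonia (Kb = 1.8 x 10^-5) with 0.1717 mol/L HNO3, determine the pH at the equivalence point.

n(NH3) = 0.1991 x 0.03975 = 0.007914 mol; V(HNO3) at equivalence = 0.007914/0.1717 = 0.04609 L.
At equivalence the base is fully converted to NH4+; total volume = 0.08584 L, so [NH4+] = 0.007914/0.08584 = 0.09219 M.
Ka(NH4+) = Kw/Kb = 1.0e-14 / 1.8 x 10^-5 = 5.56e-10.
[H^+] = sqrt(Ka x [NH4+]) = sqrt(5.56e-10 x 0.09219) = 7.16e-6 M.
pH = -log(7.16e-6) = 5.15.

5.15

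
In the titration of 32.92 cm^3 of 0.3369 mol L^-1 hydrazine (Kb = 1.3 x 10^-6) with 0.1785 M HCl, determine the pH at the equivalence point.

4.52

n(N2H4) = 0.3369 x 0.03292 = 0.01109 mol; V(HCl) at equivalence = 0.01109/0.1785 = 0.06213 L.
At equivalence the base is fully converted to N2H5+; total volume = 0.09505 L, so [N2H5+] = 0.01109/0.09505 = 0.1167 M.
Ka(N2H5+) = Kw/Kb = 1.0e-14 / 1.3 x 10^-6 = 7.69e-9.
[H^+] = sqrt(Ka x [N2H5+]) = sqrt(7.69e-9 x 0.1167) = 3.00e-5 M.
pH = -log(3.00e-5) = 4.52.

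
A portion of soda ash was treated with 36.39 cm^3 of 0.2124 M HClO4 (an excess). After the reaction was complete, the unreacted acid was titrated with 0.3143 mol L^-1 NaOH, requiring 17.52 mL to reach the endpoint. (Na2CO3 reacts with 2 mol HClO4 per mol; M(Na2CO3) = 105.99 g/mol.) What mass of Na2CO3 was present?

0.118 g

Total n(HClO4) added = 0.2124 x 0.03639 = 0.007729 mol.
n(NaOH) used = 0.3143 x 0.01752 = 0.005507 mol, which equals the excess n(HClO4).
So n(HClO4) consumed by the sample = 0.007729 - 0.005507 = 0.002223 mol.
n(Na2CO3) = 0.002223 / 2 = 0.001111 mol.
mass = 0.001111 mol x 105.99 g/mol = 0.118 g.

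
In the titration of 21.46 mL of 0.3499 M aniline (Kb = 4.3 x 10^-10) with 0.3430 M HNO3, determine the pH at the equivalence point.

2.70

n(C6H5NH2) = 0.3499 x 0.02146 = 0.007509 mol; V(HNO3) at equivalence = 0.007509/0.3430 = 0.02189 L.
At equivalence the base is fully converted to C6H5NH3+; total volume = 0.04335 L, so [C6H5NH3+] = 0.007509/0.04335 = 0.1732 M.
Ka(C6H5NH3+) = Kw/Kb = 1.0e-14 / 4.3 x 10^-10 = 2.33e-5.
[H^+] = sqrt(Ka x [C6H5NH3+]) = sqrt(2.33e-5 x 0.1732) = 0.00201 M.
pH = -log(0.00201) = 2.70.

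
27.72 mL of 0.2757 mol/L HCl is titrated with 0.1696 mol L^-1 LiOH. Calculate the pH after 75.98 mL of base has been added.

12.70

n(acid) = 0.2757 x 0.02772 = 0.007642 mol; n(LiOH) added = 0.1696 x 0.07598 = 0.01289 mol.
Base is in excess by 0.01289 - 0.007642 = 0.005244 mol in a total volume of 0.1037 L.
[OH^-] = 0.005244/0.1037 = 0.05057 M, so pOH = 1.30 and pH = 14.00 - 1.30 = 12.70.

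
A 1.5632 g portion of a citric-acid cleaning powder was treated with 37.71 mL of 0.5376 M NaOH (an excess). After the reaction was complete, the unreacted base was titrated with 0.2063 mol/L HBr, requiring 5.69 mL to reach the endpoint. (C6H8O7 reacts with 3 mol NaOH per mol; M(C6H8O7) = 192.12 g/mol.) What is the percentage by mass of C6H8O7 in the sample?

Total n(NaOH) added = 0.5376 x 0.03771 = 0.02027 mol.
n(HBr) used = 0.2063 x 0.005690 = 0.001174 mol, which equals the excess n(NaOH).
So n(NaOH) consumed by the sample = 0.02027 - 0.001174 = 0.01910 mol.
n(C6H8O7) = 0.01910 / 3 = 0.006366 mol.
mass C6H8O7 = 0.006366 x 192.12 = 1.223 g, so %C6H8O7 = 1.223/1.5632 x 100 = 78.2%.

78.2%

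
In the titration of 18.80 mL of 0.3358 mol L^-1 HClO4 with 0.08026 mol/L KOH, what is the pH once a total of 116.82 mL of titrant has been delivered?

n(acid) = 0.3358 x 0.01880 = 0.006313 mol; n(KOH) added = 0.08026 x 0.1168 = 0.009376 mol.
Base is in excess by 0.009376 - 0.006313 = 0.003063 mol in a total volume of 0.1356 L.
[OH^-] = 0.003063/0.1356 = 0.02258 M, so pOH = 1.65 and pH = 14.00 - 1.65 = 12.35.

12.35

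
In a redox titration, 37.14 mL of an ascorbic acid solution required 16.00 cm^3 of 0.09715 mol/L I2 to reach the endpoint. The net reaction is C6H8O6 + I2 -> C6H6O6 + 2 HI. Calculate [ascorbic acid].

n(I2) = 0.09715 x 0.01600 = 0.001554 mol.
From the balanced equation, 1 mol I2 reacts with 1 mol ascorbic acid, so n(ascorbic acid) = 0.001554 x 1/1 = 0.001554 mol.
[ascorbic acid] = 0.001554 / 0.03714 L = 0.0419 M.

0.0419 M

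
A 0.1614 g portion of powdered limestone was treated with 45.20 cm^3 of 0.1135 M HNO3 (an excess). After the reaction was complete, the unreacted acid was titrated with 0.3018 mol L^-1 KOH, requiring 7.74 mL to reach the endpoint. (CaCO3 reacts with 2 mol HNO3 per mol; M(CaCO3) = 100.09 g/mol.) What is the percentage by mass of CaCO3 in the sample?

Total n(HNO3) added = 0.1135 x 0.04520 = 0.005130 mol.
n(KOH) used = 0.3018 x 0.007740 = 0.002336 mol, which equals the excess n(HNO3).
So n(HNO3) consumed by the sample = 0.005130 - 0.002336 = 0.002794 mol.
n(CaCO3) = 0.002794 / 2 = 0.001397 mol.
mass CaCO3 = 0.001397 x 100.09 = 0.1398 g, so %CaCO3 = 0.1398/0.1614 x 100 = 86.6%.

86.6%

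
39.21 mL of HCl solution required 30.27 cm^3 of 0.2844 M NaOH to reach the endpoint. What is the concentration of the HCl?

n(NaOH) delivered = 0.2844 x 0.03027 = 0.008609 mol.
For a 1:1 reaction, n(HCl) = 0.008609 mol.
[HCl] = 0.008609 mol / 0.03921 L = 0.220 M.

0.220 M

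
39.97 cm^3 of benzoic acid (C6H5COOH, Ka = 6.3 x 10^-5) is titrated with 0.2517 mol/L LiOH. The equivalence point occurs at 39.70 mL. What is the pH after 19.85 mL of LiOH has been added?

19.85 mL is exactly half the equivalence volume (39.70/2), i.e. the half-equivalence point.
There, n(HA) = n(A^-), so pH = pKa = -log(6.3 x 10^-5) = 4.20.

4.20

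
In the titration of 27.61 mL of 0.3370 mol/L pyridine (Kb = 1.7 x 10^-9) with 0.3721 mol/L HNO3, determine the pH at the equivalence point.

n(C5H5N) = 0.3370 x 0.02761 = 0.009305 mol; V(HNO3) at equivalence = 0.009305/0.3721 = 0.02501 L.
At equivalence the base is fully converted to C5H5NH+; total volume = 0.05262 L, so [C5H5NH+] = 0.009305/0.05262 = 0.1768 M.
Ka(C5H5NH+) = Kw/Kb = 1.0e-14 / 1.7 x 10^-9 = 5.88e-6.
[H^+] = sqrt(Ka x [C5H5NH+]) = sqrt(5.88e-6 x 0.1768) = 0.00102 M.
pH = -log(0.00102) = 2.99.

2.99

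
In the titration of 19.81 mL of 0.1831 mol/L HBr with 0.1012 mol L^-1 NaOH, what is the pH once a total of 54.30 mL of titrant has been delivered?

n(acid) = 0.1831 x 0.01981 = 0.003627 mol; n(NaOH) added = 0.1012 x 0.05430 = 0.005495 mol.
Base is in excess by 0.005495 - 0.003627 = 0.001868 mol in a total volume of 0.07411 L.
[OH^-] = 0.001868/0.07411 = 0.02521 M, so pOH = 1.60 and pH = 14.00 - 1.60 = 12.40.

12.40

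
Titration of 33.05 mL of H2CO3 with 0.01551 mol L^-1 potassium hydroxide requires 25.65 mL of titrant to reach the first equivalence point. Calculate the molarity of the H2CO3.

n(KOH) = 0.01551 x 0.02565 = 0.0003978 mol.
At the first equivalence point, 1 mol OH^- react per mol H2CO3, so n(H2CO3) = 0.0003978 / 1 = 0.0003978 mol.
[H2CO3] = 0.0003978 / 0.03305 L = 0.0120 M.

0.0120 M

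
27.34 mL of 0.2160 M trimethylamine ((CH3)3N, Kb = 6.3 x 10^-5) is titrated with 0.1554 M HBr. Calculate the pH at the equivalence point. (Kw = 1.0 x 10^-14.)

5.42

n((CH3)3N) = 0.2160 x 0.02734 = 0.005905 mol; V(HBr) at equivalence = 0.005905/0.1554 = 0.03800 L.
At equivalence the base is fully converted to (CH3)3NH+; total volume = 0.06534 L, so [(CH3)3NH+] = 0.005905/0.06534 = 0.09038 M.
Ka((CH3)3NH+) = Kw/Kb = 1.0e-14 / 6.3 x 10^-5 = 1.59e-10.
[H^+] = sqrt(Ka x [(CH3)3NH+]) = sqrt(1.59e-10 x 0.09038) = 3.79e-6 M.
pH = -log(3.79e-6) = 5.42.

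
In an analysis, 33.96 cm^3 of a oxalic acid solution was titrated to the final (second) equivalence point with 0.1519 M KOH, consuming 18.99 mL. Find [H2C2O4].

0.0425 M

n(KOH) = 0.1519 x 0.01899 = 0.002885 mol.
At the final (second) equivalence point, 2 mol OH^- react per mol H2C2O4, so n(H2C2O4) = 0.002885 / 2 = 0.001442 mol.
[H2C2O4] = 0.001442 / 0.03396 L = 0.0425 M.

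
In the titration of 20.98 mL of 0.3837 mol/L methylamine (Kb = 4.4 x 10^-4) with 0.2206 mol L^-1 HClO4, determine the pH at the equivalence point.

n(CH3NH2) = 0.3837 x 0.02098 = 0.008050 mol; V(HClO4) at equivalence = 0.008050/0.2206 = 0.03649 L.
At equivalence the base is fully converted to CH3NH3+; total volume = 0.05747 L, so [CH3NH3+] = 0.008050/0.05747 = 0.1401 M.
Ka(CH3NH3+) = Kw/Kb = 1.0e-14 / 4.4 x 10^-4 = 2.27e-11.
[H^+] = sqrt(Ka x [CH3NH3+]) = sqrt(2.27e-11 x 0.1401) = 1.78e-6 M.
pH = -log(1.78e-6) = 5.75.

5.75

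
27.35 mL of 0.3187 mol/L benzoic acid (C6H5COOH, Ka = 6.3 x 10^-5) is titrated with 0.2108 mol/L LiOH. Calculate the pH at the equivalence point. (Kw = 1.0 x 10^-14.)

n(C6H5COOH) = 0.3187 x 0.02735 = 0.008716 mol; V(LiOH) at equivalence = 0.008716/0.2108 = 0.04135 L.
At equivalence all the acid is converted to C6H5COO-; total volume = 0.02735 + 0.04135 = 0.06870 L, so [C6H5COO-] = 0.008716/0.06870 = 0.1269 M.
Kb = Kw/Ka = 1.0e-14 / 6.3 x 10^-5 = 1.59e-10.
[OH^-] = sqrt(Kb x [C6H5COO-]) = sqrt(1.59e-10 x 0.1269) = 4.49e-6 M.
pOH = 5.35, so pH = 14.00 - 5.35 = 8.65.

8.65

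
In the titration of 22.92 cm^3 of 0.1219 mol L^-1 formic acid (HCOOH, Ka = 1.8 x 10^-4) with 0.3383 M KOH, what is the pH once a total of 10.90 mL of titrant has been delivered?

n(acid) = 0.1219 x 0.02292 = 0.002794 mol; n(KOH) added = 0.3383 x 0.01090 = 0.003687 mol.
Base is in excess by 0.003687 - 0.002794 = 0.0008935 mol in a total volume of 0.03382 L.
[OH^-] = 0.0008935/0.03382 = 0.02642 M, so pOH = 1.58 and pH = 14.00 - 1.58 = 12.42.

12.42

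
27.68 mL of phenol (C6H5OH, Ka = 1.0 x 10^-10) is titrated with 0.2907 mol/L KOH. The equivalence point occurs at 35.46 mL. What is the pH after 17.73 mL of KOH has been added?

10.00

17.73 mL is exactly half the equivalence volume (35.46/2), i.e. the half-equivalence point.
There, n(HA) = n(A^-), so pH = pKa = -log(1.0 x 10^-10) = 10.00.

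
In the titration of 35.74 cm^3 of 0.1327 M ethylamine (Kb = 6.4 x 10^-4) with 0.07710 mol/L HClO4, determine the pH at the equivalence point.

6.06

n(C2H5NH2) = 0.1327 x 0.03574 = 0.004743 mol; V(HClO4) at equivalence = 0.004743/0.07710 = 0.06151 L.
At equivalence the base is fully converted to C2H5NH3+; total volume = 0.09725 L, so [C2H5NH3+] = 0.004743/0.09725 = 0.04877 M.
Ka(C2H5NH3+) = Kw/Kb = 1.0e-14 / 6.4 x 10^-4 = 1.56e-11.
[H^+] = sqrt(Ka x [C2H5NH3+]) = sqrt(1.56e-11 x 0.04877) = 8.73e-7 M.
pH = -log(8.73e-7) = 6.06.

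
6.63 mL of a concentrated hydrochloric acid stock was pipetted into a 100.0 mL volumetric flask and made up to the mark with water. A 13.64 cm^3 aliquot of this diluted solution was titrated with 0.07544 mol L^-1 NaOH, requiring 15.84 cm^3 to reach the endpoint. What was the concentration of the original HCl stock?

n(NaOH) = 0.07544 x 0.01584 = 0.001195 mol.
n(HCl) in the aliquot = 0.001195 mol.
[diluted HCl] = 0.001195 / 0.01364 = 0.08761 M.
Dilution factor = 100.0/6.630 = 15.08, so [stock] = 0.08761 x 15.08 = 1.32 M.

1.32 M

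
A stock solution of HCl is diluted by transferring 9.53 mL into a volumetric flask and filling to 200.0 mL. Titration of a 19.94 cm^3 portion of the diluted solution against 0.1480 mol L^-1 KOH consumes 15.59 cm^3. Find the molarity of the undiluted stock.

2.43 M

n(KOH) = 0.1480 x 0.01559 = 0.002307 mol.
n(HCl) in the aliquot = 0.002307 mol.
[diluted HCl] = 0.002307 / 0.01994 = 0.1157 M.
Dilution factor = 200.0/9.530 = 20.99, so [stock] = 0.1157 x 20.99 = 2.43 M.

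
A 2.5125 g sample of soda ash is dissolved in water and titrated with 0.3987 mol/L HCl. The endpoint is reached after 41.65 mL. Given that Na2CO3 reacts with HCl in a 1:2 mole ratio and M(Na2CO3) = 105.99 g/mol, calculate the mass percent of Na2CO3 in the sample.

n(HCl) = 0.3987 x 0.04165 = 0.01661 mol.
n(Na2CO3) = 0.01661 / 2 = 0.008303 mol.
mass of Na2CO3 = 0.008303 x 105.99 = 0.8800 g.
% purity = 0.8800 / 2.5125 x 100 = 35.0%.

35.0%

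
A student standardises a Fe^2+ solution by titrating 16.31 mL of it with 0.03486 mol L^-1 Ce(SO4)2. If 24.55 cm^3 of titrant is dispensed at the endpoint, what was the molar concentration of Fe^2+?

n(Ce(SO4)2) = 0.03486 x 0.02455 = 0.0008558 mol.
From the balanced equation, 1 mol Ce(SO4)2 reacts with 1 mol Fe^2+, so n(Fe^2+) = 0.0008558 x 1/1 = 0.0008558 mol.
[Fe^2+] = 0.0008558 / 0.01631 L = 0.0525 M.

0.0525 M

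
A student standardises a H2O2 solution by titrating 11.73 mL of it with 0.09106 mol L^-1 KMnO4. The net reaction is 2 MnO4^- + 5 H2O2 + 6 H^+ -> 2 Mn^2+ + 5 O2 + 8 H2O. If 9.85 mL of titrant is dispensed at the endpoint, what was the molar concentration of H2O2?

n(KMnO4) = 0.09106 x 0.009850 = 0.0008969 mol.
From the balanced equation, 2 mol KMnO4 reacts with 5 mol H2O2, so n(H2O2) = 0.0008969 x 5/2 = 0.002242 mol.
[H2O2] = 0.002242 / 0.01173 L = 0.191 M.

0.191 M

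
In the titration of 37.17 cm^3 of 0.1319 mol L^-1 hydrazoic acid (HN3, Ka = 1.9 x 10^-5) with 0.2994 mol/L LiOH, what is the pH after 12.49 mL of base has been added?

5.23

Initial n(HN3) = 0.1319 x 0.03717 = 0.004903 mol.
n(LiOH) added = 0.2994 x 0.01249 = 0.003740 mol, converting that many moles of HN3 to N3-.
Remaining n(HN3) = 0.001163 mol; n(N3-) = 0.003740 mol.
By Henderson-Hasselbalch, pH = pKa + log([A^-]/[HA]) = 4.72 + log(0.003740/0.001163) = 4.72 + (+0.51) = 5.23.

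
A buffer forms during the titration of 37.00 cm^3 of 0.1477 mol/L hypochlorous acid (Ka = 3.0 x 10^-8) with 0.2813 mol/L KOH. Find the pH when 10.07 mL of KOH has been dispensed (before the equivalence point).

Initial n(HClO) = 0.1477 x 0.03700 = 0.005465 mol.
n(KOH) added = 0.2813 x 0.01007 = 0.002833 mol, converting that many moles of HClO to ClO-.
Remaining n(HClO) = 0.002632 mol; n(ClO-) = 0.002833 mol.
By Henderson-Hasselbalch, pH = pKa + log([A^-]/[HA]) = 7.52 + log(0.002833/0.002632) = 7.52 + (+0.03) = 7.55.

7.55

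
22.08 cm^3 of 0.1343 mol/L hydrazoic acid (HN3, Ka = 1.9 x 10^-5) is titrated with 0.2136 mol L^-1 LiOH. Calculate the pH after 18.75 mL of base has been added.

12.41

n(acid) = 0.1343 x 0.02208 = 0.002965 mol; n(LiOH) added = 0.2136 x 0.01875 = 0.004005 mol.
Base is in excess by 0.004005 - 0.002965 = 0.001040 mol in a total volume of 0.04083 L.
[OH^-] = 0.001040/0.04083 = 0.02546 M, so pOH = 1.59 and pH = 14.00 - 1.59 = 12.41.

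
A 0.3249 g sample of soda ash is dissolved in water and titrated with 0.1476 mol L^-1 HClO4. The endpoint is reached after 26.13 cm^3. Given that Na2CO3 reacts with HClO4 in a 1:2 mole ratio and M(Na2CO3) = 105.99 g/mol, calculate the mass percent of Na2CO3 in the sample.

62.9%

n(HClO4) = 0.1476 x 0.02613 = 0.003857 mol.
n(Na2CO3) = 0.003857 / 2 = 0.001928 mol.
mass of Na2CO3 = 0.001928 x 105.99 = 0.2044 g.
% purity = 0.2044 / 0.3249 x 100 = 62.9%.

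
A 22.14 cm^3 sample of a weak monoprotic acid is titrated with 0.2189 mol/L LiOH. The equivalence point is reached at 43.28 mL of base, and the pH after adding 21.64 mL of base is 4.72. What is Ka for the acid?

21.64 mL is half of the equivalence volume, so this is the half-equivalence point where [HA] = [A^-].
At half-equivalence pH = pKa, so pKa = 4.72.
Ka = 10^(-4.72) = 1.9 x 10^-5.

1.9 x 10^-5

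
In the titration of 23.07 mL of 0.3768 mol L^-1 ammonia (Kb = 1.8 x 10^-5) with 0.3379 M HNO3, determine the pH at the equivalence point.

5.00

n(NH3) = 0.3768 x 0.02307 = 0.008693 mol; V(HNO3) at equivalence = 0.008693/0.3379 = 0.02573 L.
At equivalence the base is fully converted to NH4+; total volume = 0.04880 L, so [NH4+] = 0.008693/0.04880 = 0.1781 M.
Ka(NH4+) = Kw/Kb = 1.0e-14 / 1.8 x 10^-5 = 5.56e-10.
[H^+] = sqrt(Ka x [NH4+]) = sqrt(5.56e-10 x 0.1781) = 9.95e-6 M.
pH = -log(9.95e-6) = 5.00.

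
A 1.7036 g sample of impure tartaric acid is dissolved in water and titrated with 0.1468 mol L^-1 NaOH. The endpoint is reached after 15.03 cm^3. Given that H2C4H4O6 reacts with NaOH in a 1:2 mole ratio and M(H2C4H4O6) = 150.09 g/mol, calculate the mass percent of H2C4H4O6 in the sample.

9.72%

n(NaOH) = 0.1468 x 0.01503 = 0.002206 mol.
n(H2C4H4O6) = 0.002206 / 2 = 0.001103 mol.
mass of H2C4H4O6 = 0.001103 x 150.09 = 0.1656 g.
% purity = 0.1656 / 1.7036 x 100 = 9.72%.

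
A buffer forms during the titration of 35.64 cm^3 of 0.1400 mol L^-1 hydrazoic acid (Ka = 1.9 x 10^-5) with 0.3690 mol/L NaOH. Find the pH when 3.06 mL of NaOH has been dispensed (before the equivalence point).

4.19

Initial n(HN3) = 0.1400 x 0.03564 = 0.004990 mol.
n(NaOH) added = 0.3690 x 0.003060 = 0.001129 mol, converting that many moles of HN3 to N3-.
Remaining n(HN3) = 0.003860 mol; n(N3-) = 0.001129 mol.
By Henderson-Hasselbalch, pH = pKa + log([A^-]/[HA]) = 4.72 + log(0.001129/0.003860) = 4.72 + (-0.53) = 4.19.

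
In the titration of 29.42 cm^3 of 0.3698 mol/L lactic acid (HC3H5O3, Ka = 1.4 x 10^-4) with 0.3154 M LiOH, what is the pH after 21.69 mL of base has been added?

Initial n(HC3H5O3) = 0.3698 x 0.02942 = 0.01088 mol.
n(LiOH) added = 0.3154 x 0.02169 = 0.006841 mol, converting that many moles of HC3H5O3 to C3H5O3-.
Remaining n(HC3H5O3) = 0.004038 mol; n(C3H5O3-) = 0.006841 mol.
By Henderson-Hasselbalch, pH = pKa + log([A^-]/[HA]) = 3.85 + log(0.006841/0.004038) = 3.85 + (+0.23) = 4.08.

4.08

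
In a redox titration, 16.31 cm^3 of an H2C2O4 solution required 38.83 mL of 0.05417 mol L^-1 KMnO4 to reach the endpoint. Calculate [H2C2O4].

0.322 M

n(KMnO4) = 0.05417 x 0.03883 = 0.002103 mol.
From the balanced equation, 2 mol KMnO4 reacts with 5 mol H2C2O4, so n(H2C2O4) = 0.002103 x 5/2 = 0.005259 mol.
[H2C2O4] = 0.005259 / 0.01631 L = 0.322 M.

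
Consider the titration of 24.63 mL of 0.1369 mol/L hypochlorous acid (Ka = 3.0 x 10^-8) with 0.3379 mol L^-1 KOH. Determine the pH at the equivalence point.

n(HClO) = 0.1369 x 0.02463 = 0.003372 mol; V(KOH) at equivalence = 0.003372/0.3379 = 0.009979 L.
At equivalence all the acid is converted to ClO-; total volume = 0.02463 + 0.009979 = 0.03461 L, so [ClO-] = 0.003372/0.03461 = 0.09743 M.
Kb = Kw/Ka = 1.0e-14 / 3.0 x 10^-8 = 3.33e-7.
[OH^-] = sqrt(Kb x [ClO-]) = sqrt(3.33e-7 x 0.09743) = 0.000180 M.
pOH = 3.74, so pH = 14.00 - 3.74 = 10.26.

10.26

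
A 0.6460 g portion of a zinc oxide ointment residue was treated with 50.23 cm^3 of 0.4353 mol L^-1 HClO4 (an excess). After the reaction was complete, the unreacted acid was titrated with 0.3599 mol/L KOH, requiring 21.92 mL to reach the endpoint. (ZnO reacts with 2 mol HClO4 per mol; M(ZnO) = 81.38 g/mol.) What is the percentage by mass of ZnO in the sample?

88.0%

Total n(HClO4) added = 0.4353 x 0.05023 = 0.02187 mol.
n(KOH) used = 0.3599 x 0.02192 = 0.007889 mol, which equals the excess n(HClO4).
So n(HClO4) consumed by the sample = 0.02187 - 0.007889 = 0.01398 mol.
n(ZnO) = 0.01398 / 2 = 0.006988 mol.
mass ZnO = 0.006988 x 81.38 = 0.5687 g, so %ZnO = 0.5687/0.6460 x 100 = 88.0%.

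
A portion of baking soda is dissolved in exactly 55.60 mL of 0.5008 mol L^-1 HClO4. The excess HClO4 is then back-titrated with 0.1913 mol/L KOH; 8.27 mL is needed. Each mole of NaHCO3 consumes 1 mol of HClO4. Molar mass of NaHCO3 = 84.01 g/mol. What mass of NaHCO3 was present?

2.21 g

Total n(HClO4) added = 0.5008 x 0.05560 = 0.02784 mol.
n(KOH) used = 0.1913 x 0.008270 = 0.001582 mol, which equals the excess n(HClO4).
So n(HClO4) consumed by the sample = 0.02784 - 0.001582 = 0.02626 mol.
n(NaHCO3) = 0.02626 / 1 = 0.02626 mol.
mass = 0.02626 mol x 84.01 g/mol = 2.21 g.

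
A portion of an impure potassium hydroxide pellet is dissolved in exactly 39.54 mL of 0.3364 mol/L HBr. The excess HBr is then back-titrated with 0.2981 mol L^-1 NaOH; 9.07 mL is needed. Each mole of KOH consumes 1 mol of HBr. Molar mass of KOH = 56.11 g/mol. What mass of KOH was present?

Total n(HBr) added = 0.3364 x 0.03954 = 0.01330 mol.
n(NaOH) used = 0.2981 x 0.009070 = 0.002704 mol, which equals the excess n(HBr).
So n(HBr) consumed by the sample = 0.01330 - 0.002704 = 0.01060 mol.
n(KOH) = 0.01060 / 1 = 0.01060 mol.
mass = 0.01060 mol x 56.11 g/mol = 0.595 g.

0.595 g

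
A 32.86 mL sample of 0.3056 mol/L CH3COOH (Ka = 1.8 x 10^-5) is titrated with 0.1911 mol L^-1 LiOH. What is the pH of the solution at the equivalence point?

n(CH3COOH) = 0.3056 x 0.03286 = 0.01004 mol; V(LiOH) at equivalence = 0.01004/0.1911 = 0.05255 L.
At equivalence all the acid is converted to CH3COO-; total volume = 0.03286 + 0.05255 = 0.08541 L, so [CH3COO-] = 0.01004/0.08541 = 0.1176 M.
Kb = Kw/Ka = 1.0e-14 / 1.8 x 10^-5 = 5.56e-10.
[OH^-] = sqrt(Kb x [CH3COO-]) = sqrt(5.56e-10 x 0.1176) = 8.08e-6 M.
pOH = 5.09, so pH = 14.00 - 5.09 = 8.91.

8.91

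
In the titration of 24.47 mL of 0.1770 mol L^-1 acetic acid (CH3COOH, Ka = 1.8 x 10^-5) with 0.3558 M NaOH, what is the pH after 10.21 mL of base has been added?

Initial n(CH3COOH) = 0.1770 x 0.02447 = 0.004331 mol.
n(NaOH) added = 0.3558 x 0.01021 = 0.003633 mol, converting that many moles of CH3COOH to CH3COO-.
Remaining n(CH3COOH) = 0.0006985 mol; n(CH3COO-) = 0.003633 mol.
By Henderson-Hasselbalch, pH = pKa + log([A^-]/[HA]) = 4.74 + log(0.003633/0.0006985) = 4.74 + (+0.72) = 5.46.

5.46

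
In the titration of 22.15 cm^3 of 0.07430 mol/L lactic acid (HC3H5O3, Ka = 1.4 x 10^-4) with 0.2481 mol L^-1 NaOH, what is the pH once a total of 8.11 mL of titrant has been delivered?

12.08

n(acid) = 0.07430 x 0.02215 = 0.001646 mol; n(NaOH) added = 0.2481 x 0.008110 = 0.002012 mol.
Base is in excess by 0.002012 - 0.001646 = 0.0003663 mol in a total volume of 0.03026 L.
[OH^-] = 0.0003663/0.03026 = 0.01211 M, so pOH = 1.92 and pH = 14.00 - 1.92 = 12.08.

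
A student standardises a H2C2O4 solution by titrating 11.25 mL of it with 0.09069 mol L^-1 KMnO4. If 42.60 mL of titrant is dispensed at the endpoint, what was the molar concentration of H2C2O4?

0.859 M

n(KMnO4) = 0.09069 x 0.04260 = 0.003863 mol.
From the balanced equation, 2 mol KMnO4 reacts with 5 mol H2C2O4, so n(H2C2O4) = 0.003863 x 5/2 = 0.009658 mol.
[H2C2O4] = 0.009658 / 0.01125 L = 0.859 M.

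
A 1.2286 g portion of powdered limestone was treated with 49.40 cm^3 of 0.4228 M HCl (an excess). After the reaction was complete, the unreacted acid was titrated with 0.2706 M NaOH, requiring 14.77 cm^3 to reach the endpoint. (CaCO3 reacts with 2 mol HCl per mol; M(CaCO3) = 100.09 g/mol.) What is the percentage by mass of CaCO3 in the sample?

Total n(HCl) added = 0.4228 x 0.04940 = 0.02089 mol.
n(NaOH) used = 0.2706 x 0.01477 = 0.003997 mol, which equals the excess n(HCl).
So n(HCl) consumed by the sample = 0.02089 - 0.003997 = 0.01689 mol.
n(CaCO3) = 0.01689 / 2 = 0.008445 mol.
mass CaCO3 = 0.008445 x 100.09 = 0.8452 g, so %CaCO3 = 0.8452/1.2286 x 100 = 68.8%.

68.8%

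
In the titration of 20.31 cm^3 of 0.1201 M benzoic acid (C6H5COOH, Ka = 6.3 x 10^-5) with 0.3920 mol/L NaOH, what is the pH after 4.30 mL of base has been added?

Initial n(C6H5COOH) = 0.1201 x 0.02031 = 0.002439 mol.
n(NaOH) added = 0.3920 x 0.004300 = 0.001686 mol, converting that many moles of C6H5COOH to C6H5COO-.
Remaining n(C6H5COOH) = 0.0007536 mol; n(C6H5COO-) = 0.001686 mol.
By Henderson-Hasselbalch, pH = pKa + log([A^-]/[HA]) = 4.20 + log(0.001686/0.0007536) = 4.20 + (+0.35) = 4.55.

4.55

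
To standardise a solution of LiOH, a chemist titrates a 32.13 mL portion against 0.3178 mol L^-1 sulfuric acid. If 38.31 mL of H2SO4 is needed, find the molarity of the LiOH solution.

n(H2SO4) delivered = 0.3178 x 0.03831 = 0.01217 mol.
The reaction is 2 LiOH + 1 H2SO4, so n(LiOH) = 0.01217 x 2/1 = 0.02435 mol.
[LiOH] = 0.02435 mol / 0.03213 L = 0.758 M.

0.758 M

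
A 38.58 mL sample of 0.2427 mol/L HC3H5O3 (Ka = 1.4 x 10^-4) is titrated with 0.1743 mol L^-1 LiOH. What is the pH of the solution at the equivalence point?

8.43

n(HC3H5O3) = 0.2427 x 0.03858 = 0.009363 mol; V(LiOH) at equivalence = 0.009363/0.1743 = 0.05372 L.
At equivalence all the acid is converted to C3H5O3-; total volume = 0.03858 + 0.05372 = 0.09230 L, so [C3H5O3-] = 0.009363/0.09230 = 0.1014 M.
Kb = Kw/Ka = 1.0e-14 / 1.4 x 10^-4 = 7.14e-11.
[OH^-] = sqrt(Kb x [C3H5O3-]) = sqrt(7.14e-11 x 0.1014) = 2.69e-6 M.
pOH = 5.57, so pH = 14.00 - 5.57 = 8.43.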